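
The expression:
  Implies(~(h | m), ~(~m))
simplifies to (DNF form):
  h | m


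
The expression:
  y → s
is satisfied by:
  {s: True, y: False}
  {y: False, s: False}
  {y: True, s: True}


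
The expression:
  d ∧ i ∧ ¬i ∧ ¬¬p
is never true.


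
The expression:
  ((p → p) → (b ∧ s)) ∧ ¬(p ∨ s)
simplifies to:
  False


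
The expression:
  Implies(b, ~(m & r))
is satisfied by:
  {m: False, b: False, r: False}
  {r: True, m: False, b: False}
  {b: True, m: False, r: False}
  {r: True, b: True, m: False}
  {m: True, r: False, b: False}
  {r: True, m: True, b: False}
  {b: True, m: True, r: False}


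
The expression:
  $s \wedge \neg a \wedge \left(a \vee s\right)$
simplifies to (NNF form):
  $s \wedge \neg a$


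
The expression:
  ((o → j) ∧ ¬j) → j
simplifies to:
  j ∨ o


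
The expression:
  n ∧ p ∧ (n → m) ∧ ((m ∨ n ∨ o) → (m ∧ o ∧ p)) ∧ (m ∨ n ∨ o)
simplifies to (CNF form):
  m ∧ n ∧ o ∧ p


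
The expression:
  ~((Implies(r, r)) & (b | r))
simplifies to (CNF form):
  ~b & ~r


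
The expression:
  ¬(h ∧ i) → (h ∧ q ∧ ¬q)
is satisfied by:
  {h: True, i: True}


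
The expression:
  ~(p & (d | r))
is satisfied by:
  {r: False, p: False, d: False}
  {d: True, r: False, p: False}
  {r: True, d: False, p: False}
  {d: True, r: True, p: False}
  {p: True, d: False, r: False}


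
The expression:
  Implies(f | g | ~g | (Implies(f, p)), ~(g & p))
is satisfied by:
  {p: False, g: False}
  {g: True, p: False}
  {p: True, g: False}


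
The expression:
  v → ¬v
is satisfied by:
  {v: False}


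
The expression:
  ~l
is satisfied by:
  {l: False}


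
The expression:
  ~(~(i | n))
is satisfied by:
  {i: True, n: True}
  {i: True, n: False}
  {n: True, i: False}


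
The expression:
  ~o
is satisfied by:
  {o: False}


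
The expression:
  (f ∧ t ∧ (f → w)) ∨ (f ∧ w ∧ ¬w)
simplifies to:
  f ∧ t ∧ w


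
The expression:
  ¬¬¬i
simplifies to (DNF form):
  ¬i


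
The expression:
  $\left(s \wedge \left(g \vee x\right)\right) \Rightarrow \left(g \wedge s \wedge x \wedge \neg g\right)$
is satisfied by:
  {g: False, s: False, x: False}
  {x: True, g: False, s: False}
  {g: True, x: False, s: False}
  {x: True, g: True, s: False}
  {s: True, x: False, g: False}


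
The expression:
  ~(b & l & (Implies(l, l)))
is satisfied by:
  {l: False, b: False}
  {b: True, l: False}
  {l: True, b: False}


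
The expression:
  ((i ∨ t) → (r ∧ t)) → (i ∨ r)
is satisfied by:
  {i: True, r: True, t: True}
  {i: True, r: True, t: False}
  {i: True, t: True, r: False}
  {i: True, t: False, r: False}
  {r: True, t: True, i: False}
  {r: True, t: False, i: False}
  {t: True, r: False, i: False}


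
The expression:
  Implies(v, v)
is always true.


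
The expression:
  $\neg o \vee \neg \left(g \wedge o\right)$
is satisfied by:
  {g: False, o: False}
  {o: True, g: False}
  {g: True, o: False}


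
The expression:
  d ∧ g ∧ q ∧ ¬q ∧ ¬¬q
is never true.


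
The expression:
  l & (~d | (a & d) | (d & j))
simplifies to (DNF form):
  (a & l) | (j & l) | (l & ~d)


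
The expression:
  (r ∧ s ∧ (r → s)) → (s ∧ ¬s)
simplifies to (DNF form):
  ¬r ∨ ¬s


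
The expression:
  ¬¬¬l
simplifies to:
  ¬l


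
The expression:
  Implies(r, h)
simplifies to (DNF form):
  h | ~r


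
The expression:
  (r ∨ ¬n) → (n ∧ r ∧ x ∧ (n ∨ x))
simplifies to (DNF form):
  (n ∧ x) ∨ (n ∧ ¬r)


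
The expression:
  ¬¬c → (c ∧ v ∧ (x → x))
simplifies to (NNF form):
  v ∨ ¬c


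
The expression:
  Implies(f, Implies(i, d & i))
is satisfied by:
  {d: True, i: False, f: False}
  {d: False, i: False, f: False}
  {f: True, d: True, i: False}
  {f: True, d: False, i: False}
  {i: True, d: True, f: False}
  {i: True, d: False, f: False}
  {i: True, f: True, d: True}


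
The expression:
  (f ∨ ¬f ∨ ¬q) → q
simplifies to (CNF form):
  q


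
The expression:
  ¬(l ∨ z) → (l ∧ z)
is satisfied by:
  {z: True, l: True}
  {z: True, l: False}
  {l: True, z: False}


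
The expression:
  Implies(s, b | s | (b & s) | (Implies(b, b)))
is always true.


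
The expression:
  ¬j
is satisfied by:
  {j: False}


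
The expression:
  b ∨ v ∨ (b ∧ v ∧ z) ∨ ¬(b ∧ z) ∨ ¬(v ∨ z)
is always true.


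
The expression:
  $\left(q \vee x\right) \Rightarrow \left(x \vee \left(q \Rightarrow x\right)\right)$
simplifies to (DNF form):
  $x \vee \neg q$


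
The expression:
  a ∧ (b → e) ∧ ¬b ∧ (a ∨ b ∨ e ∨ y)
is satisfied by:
  {a: True, b: False}


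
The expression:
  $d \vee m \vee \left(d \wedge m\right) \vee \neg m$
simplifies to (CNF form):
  $\text{True}$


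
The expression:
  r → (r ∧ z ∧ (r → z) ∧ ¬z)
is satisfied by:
  {r: False}


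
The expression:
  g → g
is always true.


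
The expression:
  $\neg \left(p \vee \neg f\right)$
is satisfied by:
  {f: True, p: False}


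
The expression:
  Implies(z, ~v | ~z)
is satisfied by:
  {v: False, z: False}
  {z: True, v: False}
  {v: True, z: False}


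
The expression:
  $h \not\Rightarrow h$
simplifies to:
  $\text{False}$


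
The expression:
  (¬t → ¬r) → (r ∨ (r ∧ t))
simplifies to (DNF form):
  r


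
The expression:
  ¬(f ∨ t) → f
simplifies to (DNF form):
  f ∨ t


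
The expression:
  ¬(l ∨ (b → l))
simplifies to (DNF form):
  b ∧ ¬l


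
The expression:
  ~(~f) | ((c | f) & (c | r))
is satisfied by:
  {c: True, f: True}
  {c: True, f: False}
  {f: True, c: False}


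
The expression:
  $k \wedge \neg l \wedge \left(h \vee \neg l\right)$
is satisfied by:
  {k: True, l: False}


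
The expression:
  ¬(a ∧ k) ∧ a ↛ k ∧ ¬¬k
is never true.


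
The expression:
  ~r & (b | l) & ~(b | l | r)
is never true.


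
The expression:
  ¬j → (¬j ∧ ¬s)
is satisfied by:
  {j: True, s: False}
  {s: False, j: False}
  {s: True, j: True}


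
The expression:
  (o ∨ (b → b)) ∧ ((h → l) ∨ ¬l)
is always true.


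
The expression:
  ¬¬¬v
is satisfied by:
  {v: False}


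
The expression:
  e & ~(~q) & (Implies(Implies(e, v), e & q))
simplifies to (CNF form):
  e & q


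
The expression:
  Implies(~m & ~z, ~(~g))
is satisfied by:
  {z: True, m: True, g: True}
  {z: True, m: True, g: False}
  {z: True, g: True, m: False}
  {z: True, g: False, m: False}
  {m: True, g: True, z: False}
  {m: True, g: False, z: False}
  {g: True, m: False, z: False}


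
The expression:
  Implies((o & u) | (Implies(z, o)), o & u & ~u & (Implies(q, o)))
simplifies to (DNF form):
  z & ~o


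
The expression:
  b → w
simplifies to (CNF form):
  w ∨ ¬b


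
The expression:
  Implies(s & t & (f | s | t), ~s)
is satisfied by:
  {s: False, t: False}
  {t: True, s: False}
  {s: True, t: False}


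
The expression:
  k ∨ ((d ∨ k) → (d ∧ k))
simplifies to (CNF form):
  k ∨ ¬d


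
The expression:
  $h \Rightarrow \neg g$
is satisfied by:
  {h: False, g: False}
  {g: True, h: False}
  {h: True, g: False}


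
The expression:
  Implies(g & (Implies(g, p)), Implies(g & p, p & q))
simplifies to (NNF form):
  q | ~g | ~p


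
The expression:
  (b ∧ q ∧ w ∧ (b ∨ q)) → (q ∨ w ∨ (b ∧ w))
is always true.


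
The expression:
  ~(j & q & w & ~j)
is always true.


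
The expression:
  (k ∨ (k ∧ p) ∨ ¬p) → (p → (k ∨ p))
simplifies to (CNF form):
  True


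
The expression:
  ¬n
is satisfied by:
  {n: False}


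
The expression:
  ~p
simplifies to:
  ~p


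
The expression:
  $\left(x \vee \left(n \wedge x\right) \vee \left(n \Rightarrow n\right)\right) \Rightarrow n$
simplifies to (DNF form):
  $n$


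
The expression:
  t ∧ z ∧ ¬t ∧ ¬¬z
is never true.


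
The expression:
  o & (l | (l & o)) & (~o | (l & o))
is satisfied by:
  {o: True, l: True}


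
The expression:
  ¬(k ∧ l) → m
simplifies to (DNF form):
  m ∨ (k ∧ l)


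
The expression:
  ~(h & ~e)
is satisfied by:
  {e: True, h: False}
  {h: False, e: False}
  {h: True, e: True}


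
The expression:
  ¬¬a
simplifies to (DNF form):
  a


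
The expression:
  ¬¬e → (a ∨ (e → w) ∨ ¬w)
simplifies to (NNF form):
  True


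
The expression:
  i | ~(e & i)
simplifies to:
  True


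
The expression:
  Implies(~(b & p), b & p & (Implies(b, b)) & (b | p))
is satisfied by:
  {p: True, b: True}


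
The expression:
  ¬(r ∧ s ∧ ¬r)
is always true.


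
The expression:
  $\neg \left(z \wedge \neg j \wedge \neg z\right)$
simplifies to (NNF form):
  $\text{True}$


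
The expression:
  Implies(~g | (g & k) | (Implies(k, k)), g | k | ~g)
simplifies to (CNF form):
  True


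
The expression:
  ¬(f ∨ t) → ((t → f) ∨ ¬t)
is always true.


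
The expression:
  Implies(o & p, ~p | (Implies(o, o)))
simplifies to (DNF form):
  True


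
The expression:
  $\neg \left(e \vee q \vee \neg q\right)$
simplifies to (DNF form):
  $\text{False}$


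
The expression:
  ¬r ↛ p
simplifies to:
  p ∨ ¬r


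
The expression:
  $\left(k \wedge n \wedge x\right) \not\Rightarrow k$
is never true.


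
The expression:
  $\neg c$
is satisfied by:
  {c: False}


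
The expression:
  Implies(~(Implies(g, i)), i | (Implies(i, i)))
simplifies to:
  True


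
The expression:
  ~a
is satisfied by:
  {a: False}


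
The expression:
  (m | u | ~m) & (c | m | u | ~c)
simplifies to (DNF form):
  True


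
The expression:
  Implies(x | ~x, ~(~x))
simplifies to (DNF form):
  x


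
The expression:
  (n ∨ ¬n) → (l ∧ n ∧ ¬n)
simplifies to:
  False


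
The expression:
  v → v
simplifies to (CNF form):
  True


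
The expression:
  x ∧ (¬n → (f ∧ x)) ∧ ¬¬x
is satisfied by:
  {n: True, f: True, x: True}
  {n: True, x: True, f: False}
  {f: True, x: True, n: False}


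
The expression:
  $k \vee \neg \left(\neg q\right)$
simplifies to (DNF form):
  $k \vee q$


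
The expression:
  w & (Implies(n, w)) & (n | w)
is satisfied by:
  {w: True}


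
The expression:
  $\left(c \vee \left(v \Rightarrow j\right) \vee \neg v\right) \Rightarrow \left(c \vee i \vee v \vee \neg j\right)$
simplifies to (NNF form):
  $c \vee i \vee v \vee \neg j$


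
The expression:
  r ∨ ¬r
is always true.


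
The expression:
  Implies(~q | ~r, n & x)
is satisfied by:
  {r: True, x: True, n: True, q: True}
  {r: True, x: True, n: True, q: False}
  {r: True, x: True, q: True, n: False}
  {r: True, n: True, q: True, x: False}
  {r: True, n: False, q: True, x: False}
  {x: True, n: True, q: True, r: False}
  {x: True, n: True, q: False, r: False}


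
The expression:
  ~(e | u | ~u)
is never true.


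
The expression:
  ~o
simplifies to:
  ~o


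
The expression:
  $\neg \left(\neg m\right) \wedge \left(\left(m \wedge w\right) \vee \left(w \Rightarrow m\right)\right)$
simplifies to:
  $m$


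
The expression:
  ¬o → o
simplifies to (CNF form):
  o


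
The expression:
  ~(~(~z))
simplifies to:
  ~z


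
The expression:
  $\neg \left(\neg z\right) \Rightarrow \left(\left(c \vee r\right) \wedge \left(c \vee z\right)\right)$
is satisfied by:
  {r: True, c: True, z: False}
  {r: True, z: False, c: False}
  {c: True, z: False, r: False}
  {c: False, z: False, r: False}
  {r: True, c: True, z: True}
  {r: True, z: True, c: False}
  {c: True, z: True, r: False}


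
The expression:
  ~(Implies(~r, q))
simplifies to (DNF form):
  ~q & ~r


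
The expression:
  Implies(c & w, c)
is always true.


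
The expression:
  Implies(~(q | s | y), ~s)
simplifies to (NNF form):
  True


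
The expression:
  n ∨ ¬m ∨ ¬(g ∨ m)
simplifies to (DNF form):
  n ∨ ¬m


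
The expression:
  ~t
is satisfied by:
  {t: False}


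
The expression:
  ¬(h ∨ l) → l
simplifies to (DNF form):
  h ∨ l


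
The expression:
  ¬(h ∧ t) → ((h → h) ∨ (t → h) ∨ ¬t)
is always true.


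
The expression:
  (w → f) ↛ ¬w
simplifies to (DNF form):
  f ∧ w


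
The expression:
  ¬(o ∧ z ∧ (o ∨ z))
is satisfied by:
  {o: False, z: False}
  {z: True, o: False}
  {o: True, z: False}


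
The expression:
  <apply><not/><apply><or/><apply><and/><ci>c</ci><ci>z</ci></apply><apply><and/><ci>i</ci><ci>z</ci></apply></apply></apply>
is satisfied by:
  {i: False, z: False, c: False}
  {c: True, i: False, z: False}
  {i: True, c: False, z: False}
  {c: True, i: True, z: False}
  {z: True, c: False, i: False}


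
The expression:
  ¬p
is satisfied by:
  {p: False}


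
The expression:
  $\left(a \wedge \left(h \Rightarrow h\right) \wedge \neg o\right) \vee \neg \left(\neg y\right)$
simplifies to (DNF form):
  $y \vee \left(a \wedge \neg o\right)$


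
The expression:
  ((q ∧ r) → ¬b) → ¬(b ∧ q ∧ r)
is always true.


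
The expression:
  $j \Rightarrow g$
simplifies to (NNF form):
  $g \vee \neg j$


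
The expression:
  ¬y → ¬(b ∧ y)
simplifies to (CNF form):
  True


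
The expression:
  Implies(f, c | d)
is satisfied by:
  {d: True, c: True, f: False}
  {d: True, c: False, f: False}
  {c: True, d: False, f: False}
  {d: False, c: False, f: False}
  {f: True, d: True, c: True}
  {f: True, d: True, c: False}
  {f: True, c: True, d: False}


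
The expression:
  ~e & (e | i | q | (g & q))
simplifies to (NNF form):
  ~e & (i | q)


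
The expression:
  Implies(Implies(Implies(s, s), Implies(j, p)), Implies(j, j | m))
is always true.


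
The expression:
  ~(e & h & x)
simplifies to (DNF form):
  ~e | ~h | ~x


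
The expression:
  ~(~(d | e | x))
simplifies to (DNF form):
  d | e | x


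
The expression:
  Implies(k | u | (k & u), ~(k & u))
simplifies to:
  ~k | ~u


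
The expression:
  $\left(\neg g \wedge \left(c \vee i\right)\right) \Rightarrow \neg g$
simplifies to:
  $\text{True}$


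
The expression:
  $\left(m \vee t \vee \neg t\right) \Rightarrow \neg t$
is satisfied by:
  {t: False}


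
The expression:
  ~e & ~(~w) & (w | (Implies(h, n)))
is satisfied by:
  {w: True, e: False}


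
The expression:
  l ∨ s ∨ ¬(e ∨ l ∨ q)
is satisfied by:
  {l: True, s: True, q: False, e: False}
  {e: True, l: True, s: True, q: False}
  {l: True, s: True, q: True, e: False}
  {e: True, l: True, s: True, q: True}
  {l: True, q: False, s: False, e: False}
  {l: True, e: True, q: False, s: False}
  {l: True, q: True, s: False, e: False}
  {l: True, e: True, q: True, s: False}
  {s: True, e: False, q: False, l: False}
  {e: True, s: True, q: False, l: False}
  {s: True, q: True, e: False, l: False}
  {e: True, s: True, q: True, l: False}
  {e: False, q: False, s: False, l: False}


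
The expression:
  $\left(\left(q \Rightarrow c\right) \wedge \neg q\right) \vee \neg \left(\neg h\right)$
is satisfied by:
  {h: True, q: False}
  {q: False, h: False}
  {q: True, h: True}


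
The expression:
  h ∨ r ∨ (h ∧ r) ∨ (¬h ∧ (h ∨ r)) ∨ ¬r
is always true.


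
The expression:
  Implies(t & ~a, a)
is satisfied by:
  {a: True, t: False}
  {t: False, a: False}
  {t: True, a: True}


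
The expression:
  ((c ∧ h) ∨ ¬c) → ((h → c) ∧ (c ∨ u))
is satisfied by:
  {c: True, u: True, h: False}
  {c: True, u: False, h: False}
  {c: True, h: True, u: True}
  {c: True, h: True, u: False}
  {u: True, h: False, c: False}


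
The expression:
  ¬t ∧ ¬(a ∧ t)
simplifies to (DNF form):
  ¬t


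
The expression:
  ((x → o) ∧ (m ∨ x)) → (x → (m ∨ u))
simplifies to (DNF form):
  m ∨ u ∨ ¬o ∨ ¬x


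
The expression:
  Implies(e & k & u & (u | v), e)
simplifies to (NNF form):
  True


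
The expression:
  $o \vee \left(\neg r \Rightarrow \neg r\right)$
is always true.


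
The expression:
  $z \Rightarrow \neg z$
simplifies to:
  $\neg z$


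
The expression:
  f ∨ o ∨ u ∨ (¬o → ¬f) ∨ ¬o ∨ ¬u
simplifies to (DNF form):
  True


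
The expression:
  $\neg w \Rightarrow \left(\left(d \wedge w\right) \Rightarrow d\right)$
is always true.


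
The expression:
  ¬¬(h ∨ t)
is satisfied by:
  {t: True, h: True}
  {t: True, h: False}
  {h: True, t: False}


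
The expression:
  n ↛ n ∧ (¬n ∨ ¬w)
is never true.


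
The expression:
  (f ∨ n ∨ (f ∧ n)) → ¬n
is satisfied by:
  {n: False}


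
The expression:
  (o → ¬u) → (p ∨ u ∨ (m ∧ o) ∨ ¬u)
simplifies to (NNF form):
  True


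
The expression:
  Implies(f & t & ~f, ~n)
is always true.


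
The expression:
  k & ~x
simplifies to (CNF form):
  k & ~x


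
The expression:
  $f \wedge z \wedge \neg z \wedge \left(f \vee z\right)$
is never true.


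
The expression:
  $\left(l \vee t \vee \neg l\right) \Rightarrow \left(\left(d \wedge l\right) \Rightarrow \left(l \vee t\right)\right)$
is always true.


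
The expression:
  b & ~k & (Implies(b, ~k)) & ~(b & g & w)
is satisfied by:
  {b: True, w: False, k: False, g: False}
  {g: True, b: True, w: False, k: False}
  {w: True, b: True, g: False, k: False}


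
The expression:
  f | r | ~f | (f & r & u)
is always true.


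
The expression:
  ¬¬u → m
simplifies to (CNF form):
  m ∨ ¬u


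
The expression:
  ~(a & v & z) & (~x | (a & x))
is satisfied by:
  {a: True, x: False, v: False, z: False}
  {a: True, z: True, x: False, v: False}
  {a: True, v: True, x: False, z: False}
  {a: True, x: True, v: False, z: False}
  {a: True, z: True, x: True, v: False}
  {a: True, v: True, x: True, z: False}
  {z: False, x: False, v: False, a: False}
  {z: True, x: False, v: False, a: False}
  {v: True, z: False, x: False, a: False}
  {z: True, v: True, x: False, a: False}


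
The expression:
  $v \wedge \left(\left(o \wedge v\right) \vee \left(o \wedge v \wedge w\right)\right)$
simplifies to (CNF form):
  $o \wedge v$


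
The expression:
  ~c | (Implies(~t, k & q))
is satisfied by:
  {t: True, k: True, q: True, c: False}
  {t: True, k: True, q: False, c: False}
  {t: True, q: True, c: False, k: False}
  {t: True, q: False, c: False, k: False}
  {k: True, q: True, c: False, t: False}
  {k: True, q: False, c: False, t: False}
  {q: True, k: False, c: False, t: False}
  {q: False, k: False, c: False, t: False}
  {t: True, k: True, c: True, q: True}
  {t: True, k: True, c: True, q: False}
  {t: True, c: True, q: True, k: False}
  {t: True, c: True, q: False, k: False}
  {k: True, c: True, q: True, t: False}


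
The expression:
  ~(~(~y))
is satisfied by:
  {y: False}


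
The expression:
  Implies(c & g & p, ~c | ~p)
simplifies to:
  ~c | ~g | ~p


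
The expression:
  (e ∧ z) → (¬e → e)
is always true.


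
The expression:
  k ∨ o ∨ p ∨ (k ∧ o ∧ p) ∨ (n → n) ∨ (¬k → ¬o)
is always true.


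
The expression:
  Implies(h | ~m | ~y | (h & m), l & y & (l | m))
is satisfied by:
  {l: True, m: True, y: True, h: False}
  {l: True, y: True, m: False, h: False}
  {l: True, h: True, m: True, y: True}
  {l: True, h: True, y: True, m: False}
  {m: True, y: True, h: False, l: False}


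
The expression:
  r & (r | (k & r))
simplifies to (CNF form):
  r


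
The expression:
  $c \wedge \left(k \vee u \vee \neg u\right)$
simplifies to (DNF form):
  $c$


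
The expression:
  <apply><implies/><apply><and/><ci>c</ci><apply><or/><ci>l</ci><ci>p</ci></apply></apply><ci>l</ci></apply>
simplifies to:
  <apply><or/><ci>l</ci><apply><not/><ci>c</ci></apply><apply><not/><ci>p</ci></apply></apply>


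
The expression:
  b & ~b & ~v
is never true.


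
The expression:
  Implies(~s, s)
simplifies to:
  s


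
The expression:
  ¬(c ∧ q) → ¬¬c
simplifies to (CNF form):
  c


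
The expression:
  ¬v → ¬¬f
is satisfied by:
  {v: True, f: True}
  {v: True, f: False}
  {f: True, v: False}


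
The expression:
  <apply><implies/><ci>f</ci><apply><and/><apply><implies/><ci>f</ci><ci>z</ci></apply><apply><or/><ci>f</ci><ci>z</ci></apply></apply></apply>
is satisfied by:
  {z: True, f: False}
  {f: False, z: False}
  {f: True, z: True}


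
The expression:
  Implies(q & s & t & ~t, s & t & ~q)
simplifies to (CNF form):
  True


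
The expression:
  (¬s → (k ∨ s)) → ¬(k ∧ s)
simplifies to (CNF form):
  ¬k ∨ ¬s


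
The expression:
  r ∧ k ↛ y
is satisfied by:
  {r: True, k: True, y: False}


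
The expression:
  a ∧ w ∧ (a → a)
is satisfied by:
  {a: True, w: True}


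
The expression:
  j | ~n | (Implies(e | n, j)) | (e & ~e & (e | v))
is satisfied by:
  {j: True, n: False}
  {n: False, j: False}
  {n: True, j: True}


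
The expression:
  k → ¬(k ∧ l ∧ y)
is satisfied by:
  {l: False, k: False, y: False}
  {y: True, l: False, k: False}
  {k: True, l: False, y: False}
  {y: True, k: True, l: False}
  {l: True, y: False, k: False}
  {y: True, l: True, k: False}
  {k: True, l: True, y: False}


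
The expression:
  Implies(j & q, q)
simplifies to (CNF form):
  True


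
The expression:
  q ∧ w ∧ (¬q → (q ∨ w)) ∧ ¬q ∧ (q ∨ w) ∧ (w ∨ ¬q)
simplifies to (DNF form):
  False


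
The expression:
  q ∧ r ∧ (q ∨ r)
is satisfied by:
  {r: True, q: True}


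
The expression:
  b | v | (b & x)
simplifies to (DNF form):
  b | v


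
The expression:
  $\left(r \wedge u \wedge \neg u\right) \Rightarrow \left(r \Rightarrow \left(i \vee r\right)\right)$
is always true.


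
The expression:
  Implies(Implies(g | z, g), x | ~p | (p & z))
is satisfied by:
  {x: True, z: True, p: False}
  {x: True, p: False, z: False}
  {z: True, p: False, x: False}
  {z: False, p: False, x: False}
  {x: True, z: True, p: True}
  {x: True, p: True, z: False}
  {z: True, p: True, x: False}


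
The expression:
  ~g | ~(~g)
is always true.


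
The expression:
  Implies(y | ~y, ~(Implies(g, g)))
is never true.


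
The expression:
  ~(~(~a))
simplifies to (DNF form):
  ~a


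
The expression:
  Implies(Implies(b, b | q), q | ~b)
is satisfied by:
  {q: True, b: False}
  {b: False, q: False}
  {b: True, q: True}


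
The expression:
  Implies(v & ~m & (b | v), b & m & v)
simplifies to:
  m | ~v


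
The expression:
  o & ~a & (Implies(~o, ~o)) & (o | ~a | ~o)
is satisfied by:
  {o: True, a: False}


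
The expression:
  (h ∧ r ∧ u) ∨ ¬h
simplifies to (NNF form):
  (r ∧ u) ∨ ¬h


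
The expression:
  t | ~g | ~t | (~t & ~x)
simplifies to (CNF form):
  True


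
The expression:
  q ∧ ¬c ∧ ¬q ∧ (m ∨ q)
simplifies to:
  False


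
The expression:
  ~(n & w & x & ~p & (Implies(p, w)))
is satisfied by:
  {p: True, w: False, x: False, n: False}
  {n: False, w: False, p: False, x: False}
  {n: True, p: True, w: False, x: False}
  {n: True, w: False, p: False, x: False}
  {x: True, p: True, n: False, w: False}
  {x: True, n: False, w: False, p: False}
  {x: True, n: True, p: True, w: False}
  {x: True, n: True, w: False, p: False}
  {p: True, w: True, x: False, n: False}
  {w: True, x: False, p: False, n: False}
  {n: True, w: True, p: True, x: False}
  {n: True, w: True, x: False, p: False}
  {p: True, w: True, x: True, n: False}
  {w: True, x: True, n: False, p: False}
  {n: True, w: True, x: True, p: True}


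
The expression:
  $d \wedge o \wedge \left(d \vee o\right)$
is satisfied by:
  {d: True, o: True}


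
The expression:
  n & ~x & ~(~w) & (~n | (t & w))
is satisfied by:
  {t: True, w: True, n: True, x: False}


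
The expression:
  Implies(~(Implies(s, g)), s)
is always true.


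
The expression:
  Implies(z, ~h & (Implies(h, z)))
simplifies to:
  ~h | ~z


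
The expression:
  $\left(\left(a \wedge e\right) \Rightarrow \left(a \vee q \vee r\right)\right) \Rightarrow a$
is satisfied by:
  {a: True}


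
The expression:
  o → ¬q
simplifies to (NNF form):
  ¬o ∨ ¬q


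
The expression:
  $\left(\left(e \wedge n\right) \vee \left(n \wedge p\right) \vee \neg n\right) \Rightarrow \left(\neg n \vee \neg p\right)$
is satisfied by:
  {p: False, n: False}
  {n: True, p: False}
  {p: True, n: False}


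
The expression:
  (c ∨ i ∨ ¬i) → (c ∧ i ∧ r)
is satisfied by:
  {r: True, i: True, c: True}


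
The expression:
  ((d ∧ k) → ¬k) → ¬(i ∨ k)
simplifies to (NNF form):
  (d ∧ k) ∨ (¬i ∧ ¬k)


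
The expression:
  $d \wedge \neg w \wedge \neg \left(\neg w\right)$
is never true.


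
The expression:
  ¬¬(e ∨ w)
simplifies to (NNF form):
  e ∨ w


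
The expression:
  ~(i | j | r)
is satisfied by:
  {i: False, r: False, j: False}


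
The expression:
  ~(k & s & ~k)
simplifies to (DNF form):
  True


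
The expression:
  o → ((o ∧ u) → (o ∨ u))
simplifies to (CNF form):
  True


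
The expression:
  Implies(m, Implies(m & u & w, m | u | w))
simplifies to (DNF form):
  True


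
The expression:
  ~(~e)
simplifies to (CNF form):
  e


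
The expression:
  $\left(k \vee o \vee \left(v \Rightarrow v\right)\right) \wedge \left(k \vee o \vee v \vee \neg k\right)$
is always true.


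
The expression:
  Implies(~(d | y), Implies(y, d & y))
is always true.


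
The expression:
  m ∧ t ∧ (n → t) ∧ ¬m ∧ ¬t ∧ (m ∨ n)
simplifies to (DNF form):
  False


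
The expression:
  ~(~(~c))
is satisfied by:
  {c: False}


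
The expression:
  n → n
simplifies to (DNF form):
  True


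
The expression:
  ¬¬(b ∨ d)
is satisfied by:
  {b: True, d: True}
  {b: True, d: False}
  {d: True, b: False}


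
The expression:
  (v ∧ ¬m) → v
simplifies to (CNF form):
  True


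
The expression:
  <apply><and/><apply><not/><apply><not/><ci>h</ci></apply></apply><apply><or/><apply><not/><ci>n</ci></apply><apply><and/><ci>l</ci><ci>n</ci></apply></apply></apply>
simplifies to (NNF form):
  <apply><and/><ci>h</ci><apply><or/><ci>l</ci><apply><not/><ci>n</ci></apply></apply></apply>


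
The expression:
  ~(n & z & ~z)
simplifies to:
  True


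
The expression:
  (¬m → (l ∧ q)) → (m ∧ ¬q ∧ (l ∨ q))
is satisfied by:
  {m: False, l: False, q: False}
  {q: True, m: False, l: False}
  {l: True, m: False, q: False}
  {l: True, m: True, q: False}


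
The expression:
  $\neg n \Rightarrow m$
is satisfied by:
  {n: True, m: True}
  {n: True, m: False}
  {m: True, n: False}


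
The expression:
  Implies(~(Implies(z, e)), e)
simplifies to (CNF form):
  e | ~z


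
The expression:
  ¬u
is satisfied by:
  {u: False}


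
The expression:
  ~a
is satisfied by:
  {a: False}


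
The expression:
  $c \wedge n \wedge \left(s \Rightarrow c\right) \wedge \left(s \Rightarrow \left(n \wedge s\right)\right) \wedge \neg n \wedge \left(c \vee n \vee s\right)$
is never true.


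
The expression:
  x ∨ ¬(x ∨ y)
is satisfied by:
  {x: True, y: False}
  {y: False, x: False}
  {y: True, x: True}


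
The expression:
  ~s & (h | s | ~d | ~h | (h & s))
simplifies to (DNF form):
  ~s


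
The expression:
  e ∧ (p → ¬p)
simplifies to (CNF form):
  e ∧ ¬p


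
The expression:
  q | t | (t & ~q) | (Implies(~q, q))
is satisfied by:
  {t: True, q: True}
  {t: True, q: False}
  {q: True, t: False}


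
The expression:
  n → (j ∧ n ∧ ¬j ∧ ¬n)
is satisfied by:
  {n: False}


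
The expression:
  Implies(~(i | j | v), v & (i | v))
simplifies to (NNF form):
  i | j | v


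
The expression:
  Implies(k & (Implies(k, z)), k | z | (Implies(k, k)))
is always true.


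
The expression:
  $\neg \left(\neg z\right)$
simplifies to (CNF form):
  $z$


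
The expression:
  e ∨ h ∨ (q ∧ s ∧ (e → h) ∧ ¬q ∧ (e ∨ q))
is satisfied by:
  {e: True, h: True}
  {e: True, h: False}
  {h: True, e: False}


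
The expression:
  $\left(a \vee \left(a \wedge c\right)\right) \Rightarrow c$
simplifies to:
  $c \vee \neg a$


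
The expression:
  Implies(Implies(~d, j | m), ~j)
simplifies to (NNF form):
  ~j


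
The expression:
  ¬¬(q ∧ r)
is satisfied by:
  {r: True, q: True}


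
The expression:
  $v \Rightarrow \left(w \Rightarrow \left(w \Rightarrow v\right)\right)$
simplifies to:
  $\text{True}$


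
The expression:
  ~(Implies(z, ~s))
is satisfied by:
  {z: True, s: True}


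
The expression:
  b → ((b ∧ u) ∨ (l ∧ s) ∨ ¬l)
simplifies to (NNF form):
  s ∨ u ∨ ¬b ∨ ¬l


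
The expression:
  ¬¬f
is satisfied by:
  {f: True}


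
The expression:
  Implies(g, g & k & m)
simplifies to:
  ~g | (k & m)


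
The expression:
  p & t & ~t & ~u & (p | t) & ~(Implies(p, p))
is never true.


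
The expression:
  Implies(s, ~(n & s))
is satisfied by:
  {s: False, n: False}
  {n: True, s: False}
  {s: True, n: False}


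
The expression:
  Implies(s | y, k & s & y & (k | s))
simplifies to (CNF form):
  (k | ~y) & (s | ~y) & (y | ~s)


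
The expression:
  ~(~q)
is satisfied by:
  {q: True}


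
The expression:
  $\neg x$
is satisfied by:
  {x: False}


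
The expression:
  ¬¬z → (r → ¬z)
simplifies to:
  ¬r ∨ ¬z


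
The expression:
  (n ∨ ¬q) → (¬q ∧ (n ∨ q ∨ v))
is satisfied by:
  {v: True, q: False, n: False}
  {v: True, q: True, n: False}
  {q: True, v: False, n: False}
  {n: True, v: True, q: False}
  {n: True, v: False, q: False}


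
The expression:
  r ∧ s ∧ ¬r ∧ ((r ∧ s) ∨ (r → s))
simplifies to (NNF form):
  False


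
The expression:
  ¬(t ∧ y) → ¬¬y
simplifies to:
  y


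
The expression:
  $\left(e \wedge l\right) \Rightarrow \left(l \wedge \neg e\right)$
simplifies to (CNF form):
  $\neg e \vee \neg l$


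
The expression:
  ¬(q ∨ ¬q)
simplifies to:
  False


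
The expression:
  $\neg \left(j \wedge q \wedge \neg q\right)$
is always true.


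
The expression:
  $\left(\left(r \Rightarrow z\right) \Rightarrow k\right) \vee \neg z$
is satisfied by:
  {k: True, z: False}
  {z: False, k: False}
  {z: True, k: True}


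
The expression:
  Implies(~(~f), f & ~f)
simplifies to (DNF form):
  ~f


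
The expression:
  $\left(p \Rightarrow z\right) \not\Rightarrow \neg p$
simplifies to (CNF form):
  $p \wedge z$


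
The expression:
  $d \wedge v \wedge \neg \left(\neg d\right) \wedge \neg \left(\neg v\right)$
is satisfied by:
  {d: True, v: True}


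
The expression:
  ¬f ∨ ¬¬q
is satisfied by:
  {q: True, f: False}
  {f: False, q: False}
  {f: True, q: True}


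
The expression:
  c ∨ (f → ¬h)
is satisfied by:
  {c: True, h: False, f: False}
  {h: False, f: False, c: False}
  {f: True, c: True, h: False}
  {f: True, h: False, c: False}
  {c: True, h: True, f: False}
  {h: True, c: False, f: False}
  {f: True, h: True, c: True}


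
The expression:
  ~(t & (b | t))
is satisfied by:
  {t: False}


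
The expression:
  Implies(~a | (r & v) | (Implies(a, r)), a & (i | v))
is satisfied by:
  {a: True, i: True, v: True, r: False}
  {a: True, i: True, v: False, r: False}
  {a: True, v: True, r: False, i: False}
  {a: True, v: False, r: False, i: False}
  {a: True, i: True, r: True, v: True}
  {a: True, i: True, r: True, v: False}
  {a: True, r: True, v: True, i: False}


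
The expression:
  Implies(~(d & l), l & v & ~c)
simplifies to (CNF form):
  l & (d | v) & (d | ~c)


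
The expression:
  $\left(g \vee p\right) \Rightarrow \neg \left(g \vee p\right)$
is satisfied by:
  {g: False, p: False}


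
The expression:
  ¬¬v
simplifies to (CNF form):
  v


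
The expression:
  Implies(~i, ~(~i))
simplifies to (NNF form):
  i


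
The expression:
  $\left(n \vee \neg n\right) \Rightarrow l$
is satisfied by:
  {l: True}


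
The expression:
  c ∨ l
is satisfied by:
  {c: True, l: True}
  {c: True, l: False}
  {l: True, c: False}


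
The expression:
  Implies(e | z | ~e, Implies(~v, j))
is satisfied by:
  {v: True, j: True}
  {v: True, j: False}
  {j: True, v: False}


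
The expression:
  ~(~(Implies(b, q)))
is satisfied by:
  {q: True, b: False}
  {b: False, q: False}
  {b: True, q: True}


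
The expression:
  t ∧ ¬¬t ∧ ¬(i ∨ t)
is never true.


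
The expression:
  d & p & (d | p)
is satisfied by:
  {p: True, d: True}


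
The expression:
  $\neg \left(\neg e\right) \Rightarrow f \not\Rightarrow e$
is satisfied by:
  {e: False}


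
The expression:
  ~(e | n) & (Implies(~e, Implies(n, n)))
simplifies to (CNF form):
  ~e & ~n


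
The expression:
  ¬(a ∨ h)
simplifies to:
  ¬a ∧ ¬h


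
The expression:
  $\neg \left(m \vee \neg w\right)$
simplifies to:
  $w \wedge \neg m$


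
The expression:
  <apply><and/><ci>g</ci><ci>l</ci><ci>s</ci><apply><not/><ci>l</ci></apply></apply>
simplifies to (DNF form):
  <false/>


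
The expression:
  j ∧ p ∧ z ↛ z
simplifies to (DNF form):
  False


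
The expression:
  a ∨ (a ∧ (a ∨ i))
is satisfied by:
  {a: True}


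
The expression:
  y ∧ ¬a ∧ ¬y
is never true.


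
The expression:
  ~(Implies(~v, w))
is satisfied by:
  {v: False, w: False}


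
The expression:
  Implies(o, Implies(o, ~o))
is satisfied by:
  {o: False}


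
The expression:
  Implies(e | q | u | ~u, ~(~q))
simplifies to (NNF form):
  q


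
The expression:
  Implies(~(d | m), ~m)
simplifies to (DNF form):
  True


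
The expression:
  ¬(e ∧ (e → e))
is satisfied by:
  {e: False}


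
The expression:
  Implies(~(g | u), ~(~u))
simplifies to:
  g | u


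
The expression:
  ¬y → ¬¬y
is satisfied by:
  {y: True}


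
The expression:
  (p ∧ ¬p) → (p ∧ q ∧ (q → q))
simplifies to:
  True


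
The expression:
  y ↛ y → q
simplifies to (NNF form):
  True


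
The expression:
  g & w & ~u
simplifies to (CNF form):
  g & w & ~u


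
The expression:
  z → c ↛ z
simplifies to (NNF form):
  ¬z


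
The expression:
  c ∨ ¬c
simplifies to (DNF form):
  True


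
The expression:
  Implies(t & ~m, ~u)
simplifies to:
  m | ~t | ~u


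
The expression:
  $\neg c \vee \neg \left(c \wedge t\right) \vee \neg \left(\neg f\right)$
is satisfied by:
  {f: True, c: False, t: False}
  {f: False, c: False, t: False}
  {t: True, f: True, c: False}
  {t: True, f: False, c: False}
  {c: True, f: True, t: False}
  {c: True, f: False, t: False}
  {c: True, t: True, f: True}


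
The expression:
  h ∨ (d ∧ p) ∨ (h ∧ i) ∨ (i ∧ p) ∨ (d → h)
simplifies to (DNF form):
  h ∨ p ∨ ¬d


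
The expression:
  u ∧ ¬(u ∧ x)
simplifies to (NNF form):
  u ∧ ¬x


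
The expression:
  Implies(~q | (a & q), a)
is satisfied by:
  {a: True, q: True}
  {a: True, q: False}
  {q: True, a: False}


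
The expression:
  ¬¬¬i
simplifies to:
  ¬i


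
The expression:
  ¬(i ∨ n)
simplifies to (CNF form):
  ¬i ∧ ¬n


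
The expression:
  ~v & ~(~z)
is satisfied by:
  {z: True, v: False}


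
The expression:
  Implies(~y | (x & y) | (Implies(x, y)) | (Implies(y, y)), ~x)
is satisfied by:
  {x: False}


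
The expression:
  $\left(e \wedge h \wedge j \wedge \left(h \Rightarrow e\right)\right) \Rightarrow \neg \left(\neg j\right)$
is always true.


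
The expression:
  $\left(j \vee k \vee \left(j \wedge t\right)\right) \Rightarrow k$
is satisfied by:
  {k: True, j: False}
  {j: False, k: False}
  {j: True, k: True}


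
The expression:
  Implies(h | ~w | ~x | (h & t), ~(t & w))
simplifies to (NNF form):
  ~t | ~w | (x & ~h)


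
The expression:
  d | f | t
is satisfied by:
  {d: True, t: True, f: True}
  {d: True, t: True, f: False}
  {d: True, f: True, t: False}
  {d: True, f: False, t: False}
  {t: True, f: True, d: False}
  {t: True, f: False, d: False}
  {f: True, t: False, d: False}


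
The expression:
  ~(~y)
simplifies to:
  y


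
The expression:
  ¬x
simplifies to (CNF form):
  ¬x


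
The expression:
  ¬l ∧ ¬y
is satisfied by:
  {y: False, l: False}


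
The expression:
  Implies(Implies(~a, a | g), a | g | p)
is always true.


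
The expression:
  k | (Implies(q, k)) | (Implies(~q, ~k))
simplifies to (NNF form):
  True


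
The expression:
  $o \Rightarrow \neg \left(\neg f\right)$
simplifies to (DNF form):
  $f \vee \neg o$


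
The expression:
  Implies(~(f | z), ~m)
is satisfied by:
  {z: True, f: True, m: False}
  {z: True, f: False, m: False}
  {f: True, z: False, m: False}
  {z: False, f: False, m: False}
  {z: True, m: True, f: True}
  {z: True, m: True, f: False}
  {m: True, f: True, z: False}


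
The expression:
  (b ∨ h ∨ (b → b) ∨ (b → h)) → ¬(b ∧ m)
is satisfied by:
  {m: False, b: False}
  {b: True, m: False}
  {m: True, b: False}


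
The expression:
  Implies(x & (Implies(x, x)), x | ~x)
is always true.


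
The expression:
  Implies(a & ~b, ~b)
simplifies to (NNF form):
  True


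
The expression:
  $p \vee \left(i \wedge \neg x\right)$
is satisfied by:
  {p: True, i: True, x: False}
  {p: True, i: False, x: False}
  {x: True, p: True, i: True}
  {x: True, p: True, i: False}
  {i: True, x: False, p: False}


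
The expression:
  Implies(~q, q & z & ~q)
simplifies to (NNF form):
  q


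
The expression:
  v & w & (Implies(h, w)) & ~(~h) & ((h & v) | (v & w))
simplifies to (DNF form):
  h & v & w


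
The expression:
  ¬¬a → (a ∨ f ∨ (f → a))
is always true.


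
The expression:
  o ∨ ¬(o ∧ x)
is always true.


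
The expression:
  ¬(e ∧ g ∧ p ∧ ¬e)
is always true.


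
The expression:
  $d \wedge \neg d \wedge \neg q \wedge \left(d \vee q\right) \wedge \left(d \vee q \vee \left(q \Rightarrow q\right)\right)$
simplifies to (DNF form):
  $\text{False}$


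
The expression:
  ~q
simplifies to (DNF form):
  ~q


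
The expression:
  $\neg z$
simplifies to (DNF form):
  $\neg z$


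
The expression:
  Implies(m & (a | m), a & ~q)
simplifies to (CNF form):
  (a | ~m) & (~m | ~q)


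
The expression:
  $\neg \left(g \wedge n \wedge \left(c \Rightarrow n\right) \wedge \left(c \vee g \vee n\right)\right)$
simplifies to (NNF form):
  $\neg g \vee \neg n$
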